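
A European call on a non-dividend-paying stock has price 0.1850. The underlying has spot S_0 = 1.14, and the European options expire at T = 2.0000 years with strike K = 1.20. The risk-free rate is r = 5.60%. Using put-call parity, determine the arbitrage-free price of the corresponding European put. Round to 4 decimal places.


Put-call parity: C - P = S_0 * exp(-qT) - K * exp(-rT).
S_0 * exp(-qT) = 1.1400 * 1.00000000 = 1.14000000
K * exp(-rT) = 1.2000 * 0.89404426 = 1.07285311
P = C - S*exp(-qT) + K*exp(-rT)
P = 0.1850 - 1.14000000 + 1.07285311 = 0.1179

Answer: Put price = 0.1179


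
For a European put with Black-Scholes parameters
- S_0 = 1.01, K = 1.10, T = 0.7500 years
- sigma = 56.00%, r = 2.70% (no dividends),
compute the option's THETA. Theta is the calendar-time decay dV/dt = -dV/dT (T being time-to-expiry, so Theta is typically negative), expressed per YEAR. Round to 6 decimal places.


d1 = 0.1082328673; d2 = -0.3767413588
phi(d1) = 0.3966124348; exp(-qT) = 1.0000000000; exp(-rT) = 0.9799536543
Theta = -S*exp(-qT)*phi(d1)*sigma/(2*sqrt(T)) + r*K*exp(-rT)*N(-d2) - q*S*exp(-qT)*N(-d1)
N(-d1) = 0.4569054869; N(-d2) = 0.6468170881; sqrt(T) = 0.8660254038
Term 1 = -1.0100 * 1.0000000000 * 0.3966124348 * 0.5600 / (2 * 0.8660254038) = -0.1295135178
Term 2 = 0.0270 * 1.1000 * 0.9799536543 * 0.6468170881 = 0.0188253678
Term 3 = 0 (no dividend yield, q = 0)
Theta = -0.1295135178 + (0.0188253678) + (0.0000000000) = -0.110688

Answer: Theta = -0.110688


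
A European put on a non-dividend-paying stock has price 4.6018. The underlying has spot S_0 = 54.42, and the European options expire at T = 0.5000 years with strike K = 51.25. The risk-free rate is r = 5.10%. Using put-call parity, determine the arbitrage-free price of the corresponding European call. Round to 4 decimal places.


Answer: Call price = 9.0622

Derivation:
Put-call parity: C - P = S_0 * exp(-qT) - K * exp(-rT).
S_0 * exp(-qT) = 54.4200 * 1.00000000 = 54.42000000
K * exp(-rT) = 51.2500 * 0.97482238 = 49.95964692
C = P + S*exp(-qT) - K*exp(-rT)
C = 4.6018 + 54.42000000 - 49.95964692 = 9.0622


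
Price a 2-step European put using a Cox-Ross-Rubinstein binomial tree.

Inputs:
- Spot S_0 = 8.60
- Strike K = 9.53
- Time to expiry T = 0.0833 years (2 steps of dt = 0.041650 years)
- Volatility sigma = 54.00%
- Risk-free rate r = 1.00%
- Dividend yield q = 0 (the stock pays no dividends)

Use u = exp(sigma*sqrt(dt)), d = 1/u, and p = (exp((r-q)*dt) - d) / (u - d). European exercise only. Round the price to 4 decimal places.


Answer: Price = V(0,0) = 1.1898

Derivation:
dt = T/N = 0.041650
u = exp(sigma*sqrt(dt)) = 1.116507; d = 1/u = 0.895651
p = (exp((r-q)*dt) - d) / (u - d) = 0.474363
Discount per step: exp(-r*dt) = 0.999584
Stock lattice S(k, i) with i counting down-moves:
  k=0: S(0,0) = 8.6000
  k=1: S(1,0) = 9.6020; S(1,1) = 7.7026
  k=2: S(2,0) = 10.7207; S(2,1) = 8.6000; S(2,2) = 6.8988
Terminal payoffs V(N, i) = max(K - S_T, 0):
  V(2,0) = 0.000000; V(2,1) = 0.930000; V(2,2) = 2.631167
Backward induction: V(k, i) = exp(-r*dt) * [p * V(k+1, i) + (1-p) * V(k+1, i+1)].
  V(1,0) = exp(-r*dt) * [p*0.000000 + (1-p)*0.930000] = 0.488639
  V(1,1) = exp(-r*dt) * [p*0.930000 + (1-p)*2.631167] = 1.823437
  V(0,0) = exp(-r*dt) * [p*0.488639 + (1-p)*1.823437] = 1.189763


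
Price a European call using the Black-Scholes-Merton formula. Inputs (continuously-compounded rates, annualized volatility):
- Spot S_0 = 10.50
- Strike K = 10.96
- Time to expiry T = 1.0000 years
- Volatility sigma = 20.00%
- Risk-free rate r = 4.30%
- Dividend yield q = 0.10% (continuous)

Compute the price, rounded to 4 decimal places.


d1 = (ln(S/K) + (r - q + 0.5*sigma^2) * T) / (sigma * sqrt(T)) = 0.09561488
d2 = d1 - sigma * sqrt(T) = -0.10438512
exp(-rT) = 0.95791139; exp(-qT) = 0.99900050
C = S_0 * exp(-qT) * N(d1) - K * exp(-rT) * N(d2)
N(d1) = 0.53808678; N(d2) = 0.45843186
C = 10.5000 * 0.99900050 * 0.53808678 - 10.9600 * 0.95791139 * 0.45843186 = 0.8313

Answer: Price = 0.8313


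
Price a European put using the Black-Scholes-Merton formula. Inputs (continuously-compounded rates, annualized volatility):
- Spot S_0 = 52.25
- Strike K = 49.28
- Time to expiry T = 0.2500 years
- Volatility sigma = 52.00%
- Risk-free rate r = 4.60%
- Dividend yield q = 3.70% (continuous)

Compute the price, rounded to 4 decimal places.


Answer: Price = 3.8111

Derivation:
d1 = (ln(S/K) + (r - q + 0.5*sigma^2) * T) / (sigma * sqrt(T)) = 0.36373681
d2 = d1 - sigma * sqrt(T) = 0.10373681
exp(-rT) = 0.98856587; exp(-qT) = 0.99079265
P = K * exp(-rT) * N(-d2) - S_0 * exp(-qT) * N(-d1)
N(-d1) = 0.35802728; N(-d2) = 0.45868911
P = 49.2800 * 0.98856587 * 0.45868911 - 52.2500 * 0.99079265 * 0.35802728 = 3.8111


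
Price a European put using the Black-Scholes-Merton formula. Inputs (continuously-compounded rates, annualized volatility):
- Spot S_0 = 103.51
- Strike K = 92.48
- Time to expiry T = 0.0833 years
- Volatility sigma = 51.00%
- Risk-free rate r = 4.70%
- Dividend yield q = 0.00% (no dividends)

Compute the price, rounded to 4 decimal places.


Answer: Price = 1.7492

Derivation:
d1 = (ln(S/K) + (r - q + 0.5*sigma^2) * T) / (sigma * sqrt(T)) = 0.86568293
d2 = d1 - sigma * sqrt(T) = 0.71848806
exp(-rT) = 0.99609255; exp(-qT) = 1.00000000
P = K * exp(-rT) * N(-d2) - S_0 * exp(-qT) * N(-d1)
N(-d1) = 0.19333203; N(-d2) = 0.23622821
P = 92.4800 * 0.99609255 * 0.23622821 - 103.5100 * 1.00000000 * 0.19333203 = 1.7492


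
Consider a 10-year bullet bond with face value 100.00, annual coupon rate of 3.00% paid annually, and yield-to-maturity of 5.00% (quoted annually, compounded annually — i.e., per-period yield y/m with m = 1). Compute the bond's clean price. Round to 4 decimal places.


Answer: Price = 84.5565

Derivation:
Coupon per period c = face * coupon_rate / m = 3.000000
Periods per year m = 1; per-period yield y/m = 0.050000
Number of cashflows N = 10
Cashflows (t years, CF_t, discount factor 1/(1+y/m)^(m*t), PV):
  t = 1.0000: CF_t = 3.000000, DF = 0.952381, PV = 2.857143
  t = 2.0000: CF_t = 3.000000, DF = 0.907029, PV = 2.721088
  t = 3.0000: CF_t = 3.000000, DF = 0.863838, PV = 2.591513
  t = 4.0000: CF_t = 3.000000, DF = 0.822702, PV = 2.468107
  t = 5.0000: CF_t = 3.000000, DF = 0.783526, PV = 2.350578
  t = 6.0000: CF_t = 3.000000, DF = 0.746215, PV = 2.238646
  t = 7.0000: CF_t = 3.000000, DF = 0.710681, PV = 2.132044
  t = 8.0000: CF_t = 3.000000, DF = 0.676839, PV = 2.030518
  t = 9.0000: CF_t = 3.000000, DF = 0.644609, PV = 1.933827
  t = 10.0000: CF_t = 103.000000, DF = 0.613913, PV = 63.233065
Price P = sum_t PV_t = 84.556530


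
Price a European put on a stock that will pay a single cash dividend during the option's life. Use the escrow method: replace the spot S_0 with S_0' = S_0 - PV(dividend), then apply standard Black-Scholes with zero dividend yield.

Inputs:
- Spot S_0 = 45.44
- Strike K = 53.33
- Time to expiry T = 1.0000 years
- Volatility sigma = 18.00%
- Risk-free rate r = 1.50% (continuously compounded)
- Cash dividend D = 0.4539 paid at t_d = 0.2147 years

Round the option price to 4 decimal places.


Answer: Price = 8.4884

Derivation:
PV(D) = D * exp(-r * t_d) = 0.4539 * 0.99678468 = 0.45244057
S_0' = S_0 - PV(D) = 45.4400 - 0.45244057 = 44.98755943
d1 = (ln(S_0'/K) + (r + sigma^2/2)*T) / (sigma*sqrt(T)) = -0.77173906
d2 = d1 - sigma*sqrt(T) = -0.95173906
exp(-rT) = 0.98511194
N(-d1) = 0.77986550; N(-d2) = 0.82938533
P = K * exp(-rT) * N(-d2) - S_0' * N(-d1) = 53.3300 * 0.98511194 * 0.82938533 - 44.98755943 * 0.77986550 = 8.4884


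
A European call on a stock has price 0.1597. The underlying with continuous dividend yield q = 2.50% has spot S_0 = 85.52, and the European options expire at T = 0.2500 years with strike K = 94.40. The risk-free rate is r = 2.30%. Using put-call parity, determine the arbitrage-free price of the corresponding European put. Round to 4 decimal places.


Answer: Put price = 9.0313

Derivation:
Put-call parity: C - P = S_0 * exp(-qT) - K * exp(-rT).
S_0 * exp(-qT) = 85.5200 * 0.99376949 = 84.98716684
K * exp(-rT) = 94.4000 * 0.99426650 = 93.85875756
P = C - S*exp(-qT) + K*exp(-rT)
P = 0.1597 - 84.98716684 + 93.85875756 = 9.0313


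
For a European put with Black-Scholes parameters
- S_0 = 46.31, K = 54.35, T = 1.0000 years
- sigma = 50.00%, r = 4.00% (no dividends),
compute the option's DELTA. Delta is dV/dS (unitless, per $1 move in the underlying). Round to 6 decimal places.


d1 = 0.0098266139; d2 = -0.4901733861
phi(d1) = 0.3989230195; exp(-qT) = 1.0000000000; exp(-rT) = 0.9607894392
N(-d1) = 0.4960798114
Delta = -exp(-qT) * N(-d1) = -1.0000000000 * 0.4960798114 = -0.496080

Answer: Delta = -0.496080


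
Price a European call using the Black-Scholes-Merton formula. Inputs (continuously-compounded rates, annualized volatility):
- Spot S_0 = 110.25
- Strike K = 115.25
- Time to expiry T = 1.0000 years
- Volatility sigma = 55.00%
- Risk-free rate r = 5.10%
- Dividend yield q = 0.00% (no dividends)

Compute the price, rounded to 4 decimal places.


Answer: Price = 24.1771

Derivation:
d1 = (ln(S/K) + (r - q + 0.5*sigma^2) * T) / (sigma * sqrt(T)) = 0.28708515
d2 = d1 - sigma * sqrt(T) = -0.26291485
exp(-rT) = 0.95027867; exp(-qT) = 1.00000000
C = S_0 * exp(-qT) * N(d1) - K * exp(-rT) * N(d2)
N(d1) = 0.61297644; N(d2) = 0.39630811
C = 110.2500 * 1.00000000 * 0.61297644 - 115.2500 * 0.95027867 * 0.39630811 = 24.1771


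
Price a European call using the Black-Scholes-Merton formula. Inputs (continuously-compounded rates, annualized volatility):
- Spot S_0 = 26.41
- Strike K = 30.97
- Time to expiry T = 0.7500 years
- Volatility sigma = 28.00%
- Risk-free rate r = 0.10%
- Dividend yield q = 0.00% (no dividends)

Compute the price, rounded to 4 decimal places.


d1 = (ln(S/K) + (r - q + 0.5*sigma^2) * T) / (sigma * sqrt(T)) = -0.53250775
d2 = d1 - sigma * sqrt(T) = -0.77499487
exp(-rT) = 0.99925028; exp(-qT) = 1.00000000
C = S_0 * exp(-qT) * N(d1) - K * exp(-rT) * N(d2)
N(d1) = 0.29718719; N(d2) = 0.21917135
C = 26.4100 * 1.00000000 * 0.29718719 - 30.9700 * 0.99925028 * 0.21917135 = 1.0661

Answer: Price = 1.0661


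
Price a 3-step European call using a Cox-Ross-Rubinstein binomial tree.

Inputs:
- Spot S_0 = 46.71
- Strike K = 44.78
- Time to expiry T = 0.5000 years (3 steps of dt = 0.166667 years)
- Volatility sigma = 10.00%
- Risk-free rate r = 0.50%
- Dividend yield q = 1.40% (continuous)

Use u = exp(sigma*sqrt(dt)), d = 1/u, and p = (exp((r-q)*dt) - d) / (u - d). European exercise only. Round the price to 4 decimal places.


dt = T/N = 0.166667
u = exp(sigma*sqrt(dt)) = 1.041670; d = 1/u = 0.959997
p = (exp((r-q)*dt) - d) / (u - d) = 0.471443
Discount per step: exp(-r*dt) = 0.999167
Stock lattice S(k, i) with i counting down-moves:
  k=0: S(0,0) = 46.7100
  k=1: S(1,0) = 48.6564; S(1,1) = 44.8415
  k=2: S(2,0) = 50.6839; S(2,1) = 46.7100; S(2,2) = 43.0477
  k=3: S(3,0) = 52.7959; S(3,1) = 48.6564; S(3,2) = 44.8415; S(3,3) = 41.3257
Terminal payoffs V(N, i) = max(S_T - K, 0):
  V(3,0) = 8.015859; V(3,1) = 3.876388; V(3,2) = 0.061473; V(3,3) = 0.000000
Backward induction: V(k, i) = exp(-r*dt) * [p * V(k+1, i) + (1-p) * V(k+1, i+1)].
  V(2,0) = exp(-r*dt) * [p*8.015859 + (1-p)*3.876388] = 5.823058
  V(2,1) = exp(-r*dt) * [p*3.876388 + (1-p)*0.061473] = 1.858438
  V(2,2) = exp(-r*dt) * [p*0.061473 + (1-p)*0.000000] = 0.028957
  V(1,0) = exp(-r*dt) * [p*5.823058 + (1-p)*1.858438] = 3.724425
  V(1,1) = exp(-r*dt) * [p*1.858438 + (1-p)*0.028957] = 0.890710
  V(0,0) = exp(-r*dt) * [p*3.724425 + (1-p)*0.890710] = 2.224790

Answer: Price = V(0,0) = 2.2248


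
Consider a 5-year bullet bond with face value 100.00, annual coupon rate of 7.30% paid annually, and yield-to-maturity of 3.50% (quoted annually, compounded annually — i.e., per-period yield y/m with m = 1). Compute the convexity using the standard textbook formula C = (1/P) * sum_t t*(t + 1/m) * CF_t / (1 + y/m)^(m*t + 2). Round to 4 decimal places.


Answer: Convexity = 23.6773

Derivation:
Coupon per period c = face * coupon_rate / m = 7.300000
Periods per year m = 1; per-period yield y/m = 0.035000
Number of cashflows N = 5
Cashflows (t years, CF_t, discount factor 1/(1+y/m)^(m*t), PV):
  t = 1.0000: CF_t = 7.300000, DF = 0.966184, PV = 7.053140
  t = 2.0000: CF_t = 7.300000, DF = 0.933511, PV = 6.814628
  t = 3.0000: CF_t = 7.300000, DF = 0.901943, PV = 6.584182
  t = 4.0000: CF_t = 7.300000, DF = 0.871442, PV = 6.361528
  t = 5.0000: CF_t = 107.300000, DF = 0.841973, PV = 90.343721
Price P = sum_t PV_t = 117.157199
Convexity numerator sum_t t*(t + 1/m) * CF_t / (1+y/m)^(m*t + 2):
  t = 1.0000: term = 13.168364
  t = 2.0000: term = 38.169170
  t = 3.0000: term = 73.756849
  t = 4.0000: term = 118.771094
  t = 5.0000: term = 2530.104902
Convexity = (1/P) * sum = 2773.970379 / 117.157199 = 23.677336


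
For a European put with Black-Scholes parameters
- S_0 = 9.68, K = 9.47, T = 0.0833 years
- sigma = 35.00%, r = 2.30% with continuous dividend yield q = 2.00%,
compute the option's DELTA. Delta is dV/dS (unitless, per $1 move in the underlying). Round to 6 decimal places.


Answer: Delta = -0.392884

Derivation:
d1 = 0.2701056800; d2 = 0.1690895921
phi(d1) = 0.3846516835; exp(-qT) = 0.9983353870; exp(-rT) = 0.9980859342
N(-d1) = 0.3935394762
Delta = -exp(-qT) * N(-d1) = -0.9983353870 * 0.3935394762 = -0.392884


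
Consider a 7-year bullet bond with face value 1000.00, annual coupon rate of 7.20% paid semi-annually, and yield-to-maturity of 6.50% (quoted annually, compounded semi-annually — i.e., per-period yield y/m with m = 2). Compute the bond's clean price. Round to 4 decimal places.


Answer: Price = 1038.8709

Derivation:
Coupon per period c = face * coupon_rate / m = 36.000000
Periods per year m = 2; per-period yield y/m = 0.032500
Number of cashflows N = 14
Cashflows (t years, CF_t, discount factor 1/(1+y/m)^(m*t), PV):
  t = 0.5000: CF_t = 36.000000, DF = 0.968523, PV = 34.866828
  t = 1.0000: CF_t = 36.000000, DF = 0.938037, PV = 33.769325
  t = 1.5000: CF_t = 36.000000, DF = 0.908510, PV = 32.706368
  t = 2.0000: CF_t = 36.000000, DF = 0.879913, PV = 31.676870
  t = 2.5000: CF_t = 36.000000, DF = 0.852216, PV = 30.679777
  t = 3.0000: CF_t = 36.000000, DF = 0.825391, PV = 29.714070
  t = 3.5000: CF_t = 36.000000, DF = 0.799410, PV = 28.778760
  t = 4.0000: CF_t = 36.000000, DF = 0.774247, PV = 27.872891
  t = 4.5000: CF_t = 36.000000, DF = 0.749876, PV = 26.995536
  t = 5.0000: CF_t = 36.000000, DF = 0.726272, PV = 26.145798
  t = 5.5000: CF_t = 36.000000, DF = 0.703411, PV = 25.322807
  t = 6.0000: CF_t = 36.000000, DF = 0.681270, PV = 24.525721
  t = 6.5000: CF_t = 36.000000, DF = 0.659826, PV = 23.753725
  t = 7.0000: CF_t = 1036.000000, DF = 0.639056, PV = 662.062380
Price P = sum_t PV_t = 1038.870854


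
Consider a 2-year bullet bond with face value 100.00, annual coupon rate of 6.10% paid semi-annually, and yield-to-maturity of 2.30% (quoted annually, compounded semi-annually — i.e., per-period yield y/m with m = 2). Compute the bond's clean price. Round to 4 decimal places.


Coupon per period c = face * coupon_rate / m = 3.050000
Periods per year m = 2; per-period yield y/m = 0.011500
Number of cashflows N = 4
Cashflows (t years, CF_t, discount factor 1/(1+y/m)^(m*t), PV):
  t = 0.5000: CF_t = 3.050000, DF = 0.988631, PV = 3.015324
  t = 1.0000: CF_t = 3.050000, DF = 0.977391, PV = 2.981042
  t = 1.5000: CF_t = 3.050000, DF = 0.966279, PV = 2.947150
  t = 2.0000: CF_t = 103.050000, DF = 0.955293, PV = 98.442911
Price P = sum_t PV_t = 107.386426

Answer: Price = 107.3864


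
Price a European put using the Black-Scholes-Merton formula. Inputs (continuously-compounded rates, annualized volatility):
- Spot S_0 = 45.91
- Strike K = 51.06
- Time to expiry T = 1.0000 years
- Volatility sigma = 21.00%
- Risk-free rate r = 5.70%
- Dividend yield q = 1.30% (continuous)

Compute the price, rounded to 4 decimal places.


d1 = (ln(S/K) + (r - q + 0.5*sigma^2) * T) / (sigma * sqrt(T)) = -0.19175454
d2 = d1 - sigma * sqrt(T) = -0.40175454
exp(-rT) = 0.94459407; exp(-qT) = 0.98708414
P = K * exp(-rT) * N(-d2) - S_0 * exp(-qT) * N(-d1)
N(-d1) = 0.57603276; N(-d2) = 0.65606766
P = 51.0600 * 0.94459407 * 0.65606766 - 45.9100 * 0.98708414 * 0.57603276 = 5.5387

Answer: Price = 5.5387


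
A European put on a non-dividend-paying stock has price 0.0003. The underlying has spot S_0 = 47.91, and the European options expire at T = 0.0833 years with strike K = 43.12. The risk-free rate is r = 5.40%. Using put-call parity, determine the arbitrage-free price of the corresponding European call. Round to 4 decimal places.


Put-call parity: C - P = S_0 * exp(-qT) - K * exp(-rT).
S_0 * exp(-qT) = 47.9100 * 1.00000000 = 47.91000000
K * exp(-rT) = 43.1200 * 0.99551190 = 42.92647320
C = P + S*exp(-qT) - K*exp(-rT)
C = 0.0003 + 47.91000000 - 42.92647320 = 4.9838

Answer: Call price = 4.9838


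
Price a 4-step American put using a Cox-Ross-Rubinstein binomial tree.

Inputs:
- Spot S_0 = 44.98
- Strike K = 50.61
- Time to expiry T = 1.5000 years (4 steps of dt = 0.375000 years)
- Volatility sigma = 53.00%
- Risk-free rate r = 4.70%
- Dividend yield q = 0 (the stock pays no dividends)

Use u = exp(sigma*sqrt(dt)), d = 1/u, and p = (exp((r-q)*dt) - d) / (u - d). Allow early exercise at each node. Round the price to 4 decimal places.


Answer: Price = V(0,0) = 13.6749

Derivation:
dt = T/N = 0.375000
u = exp(sigma*sqrt(dt)) = 1.383418; d = 1/u = 0.722847
p = (exp((r-q)*dt) - d) / (u - d) = 0.446483
Discount per step: exp(-r*dt) = 0.982529
Stock lattice S(k, i) with i counting down-moves:
  k=0: S(0,0) = 44.9800
  k=1: S(1,0) = 62.2262; S(1,1) = 32.5137
  k=2: S(2,0) = 86.0848; S(2,1) = 44.9800; S(2,2) = 23.5024
  k=3: S(3,0) = 119.0913; S(3,1) = 62.2262; S(3,2) = 32.5137; S(3,3) = 16.9887
  k=4: S(4,0) = 164.7530; S(4,1) = 86.0848; S(4,2) = 44.9800; S(4,3) = 23.5024; S(4,4) = 12.2802
Terminal payoffs V(N, i) = max(K - S_T, 0):
  V(4,0) = 0.000000; V(4,1) = 0.000000; V(4,2) = 5.630000; V(4,3) = 27.107585; V(4,4) = 38.329798
Backward induction: V(k, i) = exp(-r*dt) * [p * V(k+1, i) + (1-p) * V(k+1, i+1)]; then take max(V_cont, immediate exercise) for American.
  V(3,0) = exp(-r*dt) * [p*0.000000 + (1-p)*0.000000] = 0.000000; exercise = 0.000000; V(3,0) = max -> 0.000000
  V(3,1) = exp(-r*dt) * [p*0.000000 + (1-p)*5.630000] = 3.061855; exercise = 0.000000; V(3,1) = max -> 3.061855
  V(3,2) = exp(-r*dt) * [p*5.630000 + (1-p)*27.107585] = 17.212146; exercise = 18.096332; V(3,2) = max -> 18.096332
  V(3,3) = exp(-r*dt) * [p*27.107585 + (1-p)*38.329798] = 32.737158; exercise = 33.621345; V(3,3) = max -> 33.621345
  V(2,0) = exp(-r*dt) * [p*0.000000 + (1-p)*3.061855] = 1.665178; exercise = 0.000000; V(2,0) = max -> 1.665178
  V(2,1) = exp(-r*dt) * [p*3.061855 + (1-p)*18.096332] = 11.184807; exercise = 5.630000; V(2,1) = max -> 11.184807
  V(2,2) = exp(-r*dt) * [p*18.096332 + (1-p)*33.621345] = 26.223399; exercise = 27.107585; V(2,2) = max -> 27.107585
  V(1,0) = exp(-r*dt) * [p*1.665178 + (1-p)*11.184807] = 6.813301; exercise = 0.000000; V(1,0) = max -> 6.813301
  V(1,1) = exp(-r*dt) * [p*11.184807 + (1-p)*27.107585] = 19.648946; exercise = 18.096332; V(1,1) = max -> 19.648946
  V(0,0) = exp(-r*dt) * [p*6.813301 + (1-p)*19.648946] = 13.674886; exercise = 5.630000; V(0,0) = max -> 13.674886


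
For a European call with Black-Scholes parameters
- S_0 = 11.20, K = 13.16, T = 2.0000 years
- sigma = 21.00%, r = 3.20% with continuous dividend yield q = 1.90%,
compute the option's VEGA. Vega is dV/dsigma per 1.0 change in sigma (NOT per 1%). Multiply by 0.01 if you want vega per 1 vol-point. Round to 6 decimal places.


Answer: Vega = 5.803323

Derivation:
d1 = -0.3069791209; d2 = -0.6039639690
phi(d1) = 0.3805808565; exp(-qT) = 0.9627129409; exp(-rT) = 0.9380049995
Vega = S * exp(-qT) * phi(d1) * sqrt(T) = 11.2000 * 0.9627129409 * 0.3805808565 * 1.4142135624 = 5.803323


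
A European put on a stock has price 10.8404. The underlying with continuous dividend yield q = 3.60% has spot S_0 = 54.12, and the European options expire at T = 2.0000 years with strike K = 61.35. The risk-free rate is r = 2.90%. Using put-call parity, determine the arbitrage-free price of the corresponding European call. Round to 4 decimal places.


Put-call parity: C - P = S_0 * exp(-qT) - K * exp(-rT).
S_0 * exp(-qT) = 54.1200 * 0.93053090 = 50.36033208
K * exp(-rT) = 61.3500 * 0.94364995 = 57.89292428
C = P + S*exp(-qT) - K*exp(-rT)
C = 10.8404 + 50.36033208 - 57.89292428 = 3.3078

Answer: Call price = 3.3078


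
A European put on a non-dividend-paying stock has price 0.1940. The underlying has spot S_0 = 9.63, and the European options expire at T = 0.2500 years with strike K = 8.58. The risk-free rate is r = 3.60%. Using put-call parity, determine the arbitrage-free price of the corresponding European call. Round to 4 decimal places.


Put-call parity: C - P = S_0 * exp(-qT) - K * exp(-rT).
S_0 * exp(-qT) = 9.6300 * 1.00000000 = 9.63000000
K * exp(-rT) = 8.5800 * 0.99104038 = 8.50312645
C = P + S*exp(-qT) - K*exp(-rT)
C = 0.1940 + 9.63000000 - 8.50312645 = 1.3209

Answer: Call price = 1.3209


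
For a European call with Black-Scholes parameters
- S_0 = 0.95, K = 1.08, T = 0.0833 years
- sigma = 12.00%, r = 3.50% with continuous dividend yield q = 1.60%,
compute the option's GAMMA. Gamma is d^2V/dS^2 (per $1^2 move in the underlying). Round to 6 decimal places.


d1 = -3.6401096583; d2 = -3.6747437455
phi(d1) = 0.0005292034; exp(-qT) = 0.9986680878; exp(-rT) = 0.9970887459
Gamma = exp(-qT) * phi(d1) / (S * sigma * sqrt(T)) = 0.9986680878 * 0.0005292034 / (0.9500 * 0.1200 * 0.2886173938) = 0.016063

Answer: Gamma = 0.016063


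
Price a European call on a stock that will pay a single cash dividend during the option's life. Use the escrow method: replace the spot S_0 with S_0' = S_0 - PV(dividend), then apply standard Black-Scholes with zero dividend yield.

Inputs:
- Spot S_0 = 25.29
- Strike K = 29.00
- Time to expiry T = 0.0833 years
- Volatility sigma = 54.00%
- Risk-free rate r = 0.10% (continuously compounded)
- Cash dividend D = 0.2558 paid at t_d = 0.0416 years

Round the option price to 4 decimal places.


PV(D) = D * exp(-r * t_d) = 0.2558 * 0.99995840 = 0.25578936
S_0' = S_0 - PV(D) = 25.2900 - 0.25578936 = 25.03421064
d1 = (ln(S_0'/K) + (r + sigma^2/2)*T) / (sigma*sqrt(T)) = -0.86506988
d2 = d1 - sigma*sqrt(T) = -1.02092327
exp(-rT) = 0.99991670
N(d1) = 0.19350022; N(d2) = 0.15364540
C = S_0' * N(d1) - K * exp(-rT) * N(d2) = 25.03421064 * 0.19350022 - 29.0000 * 0.99991670 * 0.15364540 = 0.3888

Answer: Price = 0.3888


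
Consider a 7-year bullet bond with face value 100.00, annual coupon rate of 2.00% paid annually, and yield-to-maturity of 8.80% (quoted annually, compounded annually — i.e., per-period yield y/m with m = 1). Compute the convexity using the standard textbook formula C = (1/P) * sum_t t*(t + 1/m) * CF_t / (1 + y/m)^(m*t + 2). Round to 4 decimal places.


Answer: Convexity = 42.7393

Derivation:
Coupon per period c = face * coupon_rate / m = 2.000000
Periods per year m = 1; per-period yield y/m = 0.088000
Number of cashflows N = 7
Cashflows (t years, CF_t, discount factor 1/(1+y/m)^(m*t), PV):
  t = 1.0000: CF_t = 2.000000, DF = 0.919118, PV = 1.838235
  t = 2.0000: CF_t = 2.000000, DF = 0.844777, PV = 1.689554
  t = 3.0000: CF_t = 2.000000, DF = 0.776450, PV = 1.552899
  t = 4.0000: CF_t = 2.000000, DF = 0.713649, PV = 1.427297
  t = 5.0000: CF_t = 2.000000, DF = 0.655927, PV = 1.311854
  t = 6.0000: CF_t = 2.000000, DF = 0.602874, PV = 1.205748
  t = 7.0000: CF_t = 102.000000, DF = 0.554112, PV = 56.519447
Price P = sum_t PV_t = 65.545036
Convexity numerator sum_t t*(t + 1/m) * CF_t / (1+y/m)^(m*t + 2):
  t = 1.0000: term = 3.105799
  t = 2.0000: term = 8.563783
  t = 3.0000: term = 15.742249
  t = 4.0000: term = 24.114964
  t = 5.0000: term = 33.246734
  t = 6.0000: term = 42.780723
  t = 7.0000: term = 2673.795207
Convexity = (1/P) * sum = 2801.349459 / 65.545036 = 42.739308


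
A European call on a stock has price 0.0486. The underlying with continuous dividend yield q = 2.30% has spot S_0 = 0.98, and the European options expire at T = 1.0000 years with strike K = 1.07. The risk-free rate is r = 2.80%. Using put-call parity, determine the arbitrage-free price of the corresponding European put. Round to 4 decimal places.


Answer: Put price = 0.1313

Derivation:
Put-call parity: C - P = S_0 * exp(-qT) - K * exp(-rT).
S_0 * exp(-qT) = 0.9800 * 0.97726248 = 0.95771723
K * exp(-rT) = 1.0700 * 0.97238837 = 1.04045555
P = C - S*exp(-qT) + K*exp(-rT)
P = 0.0486 - 0.95771723 + 1.04045555 = 0.1313


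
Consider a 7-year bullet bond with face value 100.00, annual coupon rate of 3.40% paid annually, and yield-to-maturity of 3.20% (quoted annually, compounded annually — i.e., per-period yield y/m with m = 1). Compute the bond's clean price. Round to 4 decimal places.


Answer: Price = 101.2367

Derivation:
Coupon per period c = face * coupon_rate / m = 3.400000
Periods per year m = 1; per-period yield y/m = 0.032000
Number of cashflows N = 7
Cashflows (t years, CF_t, discount factor 1/(1+y/m)^(m*t), PV):
  t = 1.0000: CF_t = 3.400000, DF = 0.968992, PV = 3.294574
  t = 2.0000: CF_t = 3.400000, DF = 0.938946, PV = 3.192416
  t = 3.0000: CF_t = 3.400000, DF = 0.909831, PV = 3.093427
  t = 4.0000: CF_t = 3.400000, DF = 0.881620, PV = 2.997506
  t = 5.0000: CF_t = 3.400000, DF = 0.854283, PV = 2.904561
  t = 6.0000: CF_t = 3.400000, DF = 0.827793, PV = 2.814497
  t = 7.0000: CF_t = 103.400000, DF = 0.802125, PV = 82.939738
Price P = sum_t PV_t = 101.236718


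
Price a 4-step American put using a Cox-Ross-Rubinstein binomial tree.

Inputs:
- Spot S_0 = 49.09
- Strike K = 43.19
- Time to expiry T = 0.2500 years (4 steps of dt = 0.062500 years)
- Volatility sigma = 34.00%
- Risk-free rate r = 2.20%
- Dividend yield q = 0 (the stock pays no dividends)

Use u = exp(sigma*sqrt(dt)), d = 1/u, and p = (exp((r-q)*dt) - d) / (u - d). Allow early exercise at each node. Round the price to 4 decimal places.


dt = T/N = 0.062500
u = exp(sigma*sqrt(dt)) = 1.088717; d = 1/u = 0.918512
p = (exp((r-q)*dt) - d) / (u - d) = 0.486847
Discount per step: exp(-r*dt) = 0.998626
Stock lattice S(k, i) with i counting down-moves:
  k=0: S(0,0) = 49.0900
  k=1: S(1,0) = 53.4451; S(1,1) = 45.0898
  k=2: S(2,0) = 58.1866; S(2,1) = 49.0900; S(2,2) = 41.4155
  k=3: S(3,0) = 63.3488; S(3,1) = 53.4451; S(3,2) = 45.0898; S(3,3) = 38.0407
  k=4: S(4,0) = 68.9689; S(4,1) = 58.1866; S(4,2) = 49.0900; S(4,3) = 41.4155; S(4,4) = 34.9408
Terminal payoffs V(N, i) = max(K - S_T, 0):
  V(4,0) = 0.000000; V(4,1) = 0.000000; V(4,2) = 0.000000; V(4,3) = 1.774494; V(4,4) = 8.249195
Backward induction: V(k, i) = exp(-r*dt) * [p * V(k+1, i) + (1-p) * V(k+1, i+1)]; then take max(V_cont, immediate exercise) for American.
  V(3,0) = exp(-r*dt) * [p*0.000000 + (1-p)*0.000000] = 0.000000; exercise = 0.000000; V(3,0) = max -> 0.000000
  V(3,1) = exp(-r*dt) * [p*0.000000 + (1-p)*0.000000] = 0.000000; exercise = 0.000000; V(3,1) = max -> 0.000000
  V(3,2) = exp(-r*dt) * [p*0.000000 + (1-p)*1.774494] = 0.909336; exercise = 0.000000; V(3,2) = max -> 0.909336
  V(3,3) = exp(-r*dt) * [p*1.774494 + (1-p)*8.249195] = 5.090004; exercise = 5.149349; V(3,3) = max -> 5.149349
  V(2,0) = exp(-r*dt) * [p*0.000000 + (1-p)*0.000000] = 0.000000; exercise = 0.000000; V(2,0) = max -> 0.000000
  V(2,1) = exp(-r*dt) * [p*0.000000 + (1-p)*0.909336] = 0.465988; exercise = 0.000000; V(2,1) = max -> 0.465988
  V(2,2) = exp(-r*dt) * [p*0.909336 + (1-p)*5.149349] = 3.080873; exercise = 1.774494; V(2,2) = max -> 3.080873
  V(1,0) = exp(-r*dt) * [p*0.000000 + (1-p)*0.465988] = 0.238794; exercise = 0.000000; V(1,0) = max -> 0.238794
  V(1,1) = exp(-r*dt) * [p*0.465988 + (1-p)*3.080873] = 1.805340; exercise = 0.000000; V(1,1) = max -> 1.805340
  V(0,0) = exp(-r*dt) * [p*0.238794 + (1-p)*1.805340] = 1.041240; exercise = 0.000000; V(0,0) = max -> 1.041240

Answer: Price = V(0,0) = 1.0412


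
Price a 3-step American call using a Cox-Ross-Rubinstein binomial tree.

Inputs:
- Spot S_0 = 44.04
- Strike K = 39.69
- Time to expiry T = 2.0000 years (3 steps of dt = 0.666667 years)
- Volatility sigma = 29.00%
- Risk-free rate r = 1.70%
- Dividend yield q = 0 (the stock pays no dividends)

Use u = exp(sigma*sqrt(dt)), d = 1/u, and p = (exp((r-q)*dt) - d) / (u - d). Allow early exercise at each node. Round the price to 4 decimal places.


dt = T/N = 0.666667
u = exp(sigma*sqrt(dt)) = 1.267167; d = 1/u = 0.789162
p = (exp((r-q)*dt) - d) / (u - d) = 0.464924
Discount per step: exp(-r*dt) = 0.988731
Stock lattice S(k, i) with i counting down-moves:
  k=0: S(0,0) = 44.0400
  k=1: S(1,0) = 55.8061; S(1,1) = 34.7547
  k=2: S(2,0) = 70.7156; S(2,1) = 44.0400; S(2,2) = 27.4271
  k=3: S(3,0) = 89.6085; S(3,1) = 55.8061; S(3,2) = 34.7547; S(3,3) = 21.6444
Terminal payoffs V(N, i) = max(S_T - K, 0):
  V(3,0) = 49.918514; V(3,1) = 16.116052; V(3,2) = 0.000000; V(3,3) = 0.000000
Backward induction: V(k, i) = exp(-r*dt) * [p * V(k+1, i) + (1-p) * V(k+1, i+1)]; then take max(V_cont, immediate exercise) for American.
  V(2,0) = exp(-r*dt) * [p*49.918514 + (1-p)*16.116052] = 31.472890; exercise = 31.025609; V(2,0) = max -> 31.472890
  V(2,1) = exp(-r*dt) * [p*16.116052 + (1-p)*0.000000] = 7.408293; exercise = 4.350000; V(2,1) = max -> 7.408293
  V(2,2) = exp(-r*dt) * [p*0.000000 + (1-p)*0.000000] = 0.000000; exercise = 0.000000; V(2,2) = max -> 0.000000
  V(1,0) = exp(-r*dt) * [p*31.472890 + (1-p)*7.408293] = 18.386920; exercise = 16.116052; V(1,0) = max -> 18.386920
  V(1,1) = exp(-r*dt) * [p*7.408293 + (1-p)*0.000000] = 3.405475; exercise = 0.000000; V(1,1) = max -> 3.405475
  V(0,0) = exp(-r*dt) * [p*18.386920 + (1-p)*3.405475] = 10.253830; exercise = 4.350000; V(0,0) = max -> 10.253830

Answer: Price = V(0,0) = 10.2538


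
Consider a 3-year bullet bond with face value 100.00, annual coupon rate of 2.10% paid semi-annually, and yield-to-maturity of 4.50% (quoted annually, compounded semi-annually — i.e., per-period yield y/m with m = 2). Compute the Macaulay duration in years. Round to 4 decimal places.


Answer: Macaulay duration = 2.9199 years

Derivation:
Coupon per period c = face * coupon_rate / m = 1.050000
Periods per year m = 2; per-period yield y/m = 0.022500
Number of cashflows N = 6
Cashflows (t years, CF_t, discount factor 1/(1+y/m)^(m*t), PV):
  t = 0.5000: CF_t = 1.050000, DF = 0.977995, PV = 1.026895
  t = 1.0000: CF_t = 1.050000, DF = 0.956474, PV = 1.004298
  t = 1.5000: CF_t = 1.050000, DF = 0.935427, PV = 0.982199
  t = 2.0000: CF_t = 1.050000, DF = 0.914843, PV = 0.960586
  t = 2.5000: CF_t = 1.050000, DF = 0.894712, PV = 0.939448
  t = 3.0000: CF_t = 101.050000, DF = 0.875024, PV = 88.421203
Price P = sum_t PV_t = 93.334628
Macaulay numerator sum_t t * PV_t:
  t * PV_t at t = 0.5000: 0.513447
  t * PV_t at t = 1.0000: 1.004298
  t * PV_t at t = 1.5000: 1.473298
  t * PV_t at t = 2.0000: 1.921171
  t * PV_t at t = 2.5000: 2.348620
  t * PV_t at t = 3.0000: 265.263608
Macaulay duration D = (sum_t t * PV_t) / P = 272.524443 / 93.334628 = 2.919864


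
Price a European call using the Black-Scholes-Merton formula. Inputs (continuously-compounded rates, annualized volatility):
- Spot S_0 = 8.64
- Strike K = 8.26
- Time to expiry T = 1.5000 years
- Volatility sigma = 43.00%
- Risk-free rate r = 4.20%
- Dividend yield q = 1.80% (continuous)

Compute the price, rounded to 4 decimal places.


Answer: Price = 2.0252

Derivation:
d1 = (ln(S/K) + (r - q + 0.5*sigma^2) * T) / (sigma * sqrt(T)) = 0.41708353
d2 = d1 - sigma * sqrt(T) = -0.10955676
exp(-rT) = 0.93894347; exp(-qT) = 0.97336124
C = S_0 * exp(-qT) * N(d1) - K * exp(-rT) * N(d2)
N(d1) = 0.66169135; N(d2) = 0.45638045
C = 8.6400 * 0.97336124 * 0.66169135 - 8.2600 * 0.93894347 * 0.45638045 = 2.0252


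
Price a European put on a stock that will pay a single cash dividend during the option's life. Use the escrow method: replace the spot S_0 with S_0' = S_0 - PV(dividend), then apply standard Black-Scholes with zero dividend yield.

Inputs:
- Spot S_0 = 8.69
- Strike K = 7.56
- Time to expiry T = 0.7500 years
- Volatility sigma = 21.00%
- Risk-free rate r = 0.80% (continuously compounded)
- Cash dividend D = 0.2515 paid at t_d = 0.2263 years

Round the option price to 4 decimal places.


PV(D) = D * exp(-r * t_d) = 0.2515 * 0.99819124 = 0.25104510
S_0' = S_0 - PV(D) = 8.6900 - 0.25104510 = 8.43895490
d1 = (ln(S_0'/K) + (r + sigma^2/2)*T) / (sigma*sqrt(T)) = 0.72869733
d2 = d1 - sigma*sqrt(T) = 0.54683200
exp(-rT) = 0.99401796
N(-d1) = 0.23309341; N(-d2) = 0.29224708
P = K * exp(-rT) * N(-d2) - S_0' * N(-d1) = 7.5600 * 0.99401796 * 0.29224708 - 8.43895490 * 0.23309341 = 0.2291

Answer: Price = 0.2291


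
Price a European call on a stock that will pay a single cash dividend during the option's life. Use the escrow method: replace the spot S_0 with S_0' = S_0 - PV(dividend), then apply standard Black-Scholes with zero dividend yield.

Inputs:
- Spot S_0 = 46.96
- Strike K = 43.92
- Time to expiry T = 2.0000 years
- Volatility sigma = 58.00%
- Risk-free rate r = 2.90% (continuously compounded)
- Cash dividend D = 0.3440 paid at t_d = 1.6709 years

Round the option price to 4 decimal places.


Answer: Price = 16.7469

Derivation:
PV(D) = D * exp(-r * t_d) = 0.3440 * 0.95269916 = 0.32772851
S_0' = S_0 - PV(D) = 46.9600 - 0.32772851 = 46.63227149
d1 = (ln(S_0'/K) + (r + sigma^2/2)*T) / (sigma*sqrt(T)) = 0.55388775
d2 = d1 - sigma*sqrt(T) = -0.26635612
exp(-rT) = 0.94364995
N(d1) = 0.71017216; N(d2) = 0.39498248
C = S_0' * N(d1) - K * exp(-rT) * N(d2) = 46.63227149 * 0.71017216 - 43.9200 * 0.94364995 * 0.39498248 = 16.7469


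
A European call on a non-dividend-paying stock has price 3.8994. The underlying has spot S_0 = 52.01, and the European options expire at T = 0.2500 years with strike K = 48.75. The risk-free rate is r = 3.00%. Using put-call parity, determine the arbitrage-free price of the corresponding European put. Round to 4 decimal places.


Put-call parity: C - P = S_0 * exp(-qT) - K * exp(-rT).
S_0 * exp(-qT) = 52.0100 * 1.00000000 = 52.01000000
K * exp(-rT) = 48.7500 * 0.99252805 = 48.38574267
P = C - S*exp(-qT) + K*exp(-rT)
P = 3.8994 - 52.01000000 + 48.38574267 = 0.2751

Answer: Put price = 0.2751


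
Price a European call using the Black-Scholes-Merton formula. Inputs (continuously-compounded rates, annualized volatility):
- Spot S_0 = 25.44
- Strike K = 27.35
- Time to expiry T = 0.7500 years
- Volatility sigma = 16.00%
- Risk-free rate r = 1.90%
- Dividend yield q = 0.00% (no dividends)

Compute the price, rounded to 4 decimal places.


Answer: Price = 0.8111

Derivation:
d1 = (ln(S/K) + (r - q + 0.5*sigma^2) * T) / (sigma * sqrt(T)) = -0.35033463
d2 = d1 - sigma * sqrt(T) = -0.48889870
exp(-rT) = 0.98585105; exp(-qT) = 1.00000000
C = S_0 * exp(-qT) * N(d1) - K * exp(-rT) * N(d2)
N(d1) = 0.36304379; N(d2) = 0.31245671
C = 25.4400 * 1.00000000 * 0.36304379 - 27.3500 * 0.98585105 * 0.31245671 = 0.8111


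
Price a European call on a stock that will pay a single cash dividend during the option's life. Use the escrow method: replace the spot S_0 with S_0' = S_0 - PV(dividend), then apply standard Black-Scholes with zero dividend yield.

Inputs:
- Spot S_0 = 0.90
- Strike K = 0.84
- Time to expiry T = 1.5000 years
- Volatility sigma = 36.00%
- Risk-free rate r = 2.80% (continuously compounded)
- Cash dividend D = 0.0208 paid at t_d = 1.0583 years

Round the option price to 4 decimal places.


PV(D) = D * exp(-r * t_d) = 0.0208 * 0.97080233 = 0.02019269
S_0' = S_0 - PV(D) = 0.9000 - 0.02019269 = 0.87980731
d1 = (ln(S_0'/K) + (r + sigma^2/2)*T) / (sigma*sqrt(T)) = 0.42072487
d2 = d1 - sigma*sqrt(T) = -0.02018328
exp(-rT) = 0.95886978
N(d1) = 0.66302200; N(d2) = 0.49194858
C = S_0' * N(d1) - K * exp(-rT) * N(d2) = 0.87980731 * 0.66302200 - 0.8400 * 0.95886978 * 0.49194858 = 0.1871

Answer: Price = 0.1871


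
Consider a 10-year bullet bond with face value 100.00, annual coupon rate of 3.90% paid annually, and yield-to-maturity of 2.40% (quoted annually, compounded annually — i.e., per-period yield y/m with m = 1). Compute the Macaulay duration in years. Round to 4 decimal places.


Coupon per period c = face * coupon_rate / m = 3.900000
Periods per year m = 1; per-period yield y/m = 0.024000
Number of cashflows N = 10
Cashflows (t years, CF_t, discount factor 1/(1+y/m)^(m*t), PV):
  t = 1.0000: CF_t = 3.900000, DF = 0.976562, PV = 3.808594
  t = 2.0000: CF_t = 3.900000, DF = 0.953674, PV = 3.719330
  t = 3.0000: CF_t = 3.900000, DF = 0.931323, PV = 3.632158
  t = 4.0000: CF_t = 3.900000, DF = 0.909495, PV = 3.547029
  t = 5.0000: CF_t = 3.900000, DF = 0.888178, PV = 3.463896
  t = 6.0000: CF_t = 3.900000, DF = 0.867362, PV = 3.382711
  t = 7.0000: CF_t = 3.900000, DF = 0.847033, PV = 3.303428
  t = 8.0000: CF_t = 3.900000, DF = 0.827181, PV = 3.226004
  t = 9.0000: CF_t = 3.900000, DF = 0.807794, PV = 3.150395
  t = 10.0000: CF_t = 103.900000, DF = 0.788861, PV = 81.962648
Price P = sum_t PV_t = 113.196193
Macaulay numerator sum_t t * PV_t:
  t * PV_t at t = 1.0000: 3.808594
  t * PV_t at t = 2.0000: 7.438660
  t * PV_t at t = 3.0000: 10.896474
  t * PV_t at t = 4.0000: 14.188117
  t * PV_t at t = 5.0000: 17.319479
  t * PV_t at t = 6.0000: 20.296265
  t * PV_t at t = 7.0000: 23.123999
  t * PV_t at t = 8.0000: 25.808035
  t * PV_t at t = 9.0000: 28.353554
  t * PV_t at t = 10.0000: 819.626481
Macaulay duration D = (sum_t t * PV_t) / P = 970.859658 / 113.196193 = 8.576787

Answer: Macaulay duration = 8.5768 years


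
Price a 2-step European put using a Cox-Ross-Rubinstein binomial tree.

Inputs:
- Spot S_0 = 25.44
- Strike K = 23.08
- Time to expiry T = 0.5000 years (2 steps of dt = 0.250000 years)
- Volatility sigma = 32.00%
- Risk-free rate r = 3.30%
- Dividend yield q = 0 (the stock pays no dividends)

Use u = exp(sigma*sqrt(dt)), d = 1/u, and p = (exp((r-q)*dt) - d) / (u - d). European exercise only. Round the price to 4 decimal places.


dt = T/N = 0.250000
u = exp(sigma*sqrt(dt)) = 1.173511; d = 1/u = 0.852144
p = (exp((r-q)*dt) - d) / (u - d) = 0.485863
Discount per step: exp(-r*dt) = 0.991784
Stock lattice S(k, i) with i counting down-moves:
  k=0: S(0,0) = 25.4400
  k=1: S(1,0) = 29.8541; S(1,1) = 21.6785
  k=2: S(2,0) = 35.0341; S(2,1) = 25.4400; S(2,2) = 18.4732
Terminal payoffs V(N, i) = max(K - S_T, 0):
  V(2,0) = 0.000000; V(2,1) = 0.000000; V(2,2) = 4.606768
Backward induction: V(k, i) = exp(-r*dt) * [p * V(k+1, i) + (1-p) * V(k+1, i+1)].
  V(1,0) = exp(-r*dt) * [p*0.000000 + (1-p)*0.000000] = 0.000000
  V(1,1) = exp(-r*dt) * [p*0.000000 + (1-p)*4.606768] = 2.349051
  V(0,0) = exp(-r*dt) * [p*0.000000 + (1-p)*2.349051] = 1.197811

Answer: Price = V(0,0) = 1.1978


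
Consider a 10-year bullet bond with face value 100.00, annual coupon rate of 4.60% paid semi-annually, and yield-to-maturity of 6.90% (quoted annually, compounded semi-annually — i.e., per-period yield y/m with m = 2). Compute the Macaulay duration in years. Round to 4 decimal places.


Coupon per period c = face * coupon_rate / m = 2.300000
Periods per year m = 2; per-period yield y/m = 0.034500
Number of cashflows N = 20
Cashflows (t years, CF_t, discount factor 1/(1+y/m)^(m*t), PV):
  t = 0.5000: CF_t = 2.300000, DF = 0.966651, PV = 2.223296
  t = 1.0000: CF_t = 2.300000, DF = 0.934413, PV = 2.149151
  t = 1.5000: CF_t = 2.300000, DF = 0.903251, PV = 2.077478
  t = 2.0000: CF_t = 2.300000, DF = 0.873128, PV = 2.008195
  t = 2.5000: CF_t = 2.300000, DF = 0.844010, PV = 1.941223
  t = 3.0000: CF_t = 2.300000, DF = 0.815863, PV = 1.876484
  t = 3.5000: CF_t = 2.300000, DF = 0.788654, PV = 1.813904
  t = 4.0000: CF_t = 2.300000, DF = 0.762353, PV = 1.753412
  t = 4.5000: CF_t = 2.300000, DF = 0.736929, PV = 1.694936
  t = 5.0000: CF_t = 2.300000, DF = 0.712353, PV = 1.638411
  t = 5.5000: CF_t = 2.300000, DF = 0.688596, PV = 1.583771
  t = 6.0000: CF_t = 2.300000, DF = 0.665632, PV = 1.530953
  t = 6.5000: CF_t = 2.300000, DF = 0.643433, PV = 1.479897
  t = 7.0000: CF_t = 2.300000, DF = 0.621975, PV = 1.430543
  t = 7.5000: CF_t = 2.300000, DF = 0.601233, PV = 1.382835
  t = 8.0000: CF_t = 2.300000, DF = 0.581182, PV = 1.336718
  t = 8.5000: CF_t = 2.300000, DF = 0.561800, PV = 1.292140
  t = 9.0000: CF_t = 2.300000, DF = 0.543064, PV = 1.249047
  t = 9.5000: CF_t = 2.300000, DF = 0.524953, PV = 1.207392
  t = 10.0000: CF_t = 102.300000, DF = 0.507446, PV = 51.911758
Price P = sum_t PV_t = 83.581544
Macaulay numerator sum_t t * PV_t:
  t * PV_t at t = 0.5000: 1.111648
  t * PV_t at t = 1.0000: 2.149151
  t * PV_t at t = 1.5000: 3.116216
  t * PV_t at t = 2.0000: 4.016390
  t * PV_t at t = 2.5000: 4.853057
  t * PV_t at t = 3.0000: 5.629452
  t * PV_t at t = 3.5000: 6.348665
  t * PV_t at t = 4.0000: 7.013646
  t * PV_t at t = 4.5000: 7.627213
  t * PV_t at t = 5.0000: 8.192056
  t * PV_t at t = 5.5000: 8.710741
  t * PV_t at t = 6.0000: 9.185719
  t * PV_t at t = 6.5000: 9.619329
  t * PV_t at t = 7.0000: 10.013801
  t * PV_t at t = 7.5000: 10.371264
  t * PV_t at t = 8.0000: 10.693747
  t * PV_t at t = 8.5000: 10.983186
  t * PV_t at t = 9.0000: 11.241427
  t * PV_t at t = 9.5000: 11.470228
  t * PV_t at t = 10.0000: 519.117577
Macaulay duration D = (sum_t t * PV_t) / P = 661.464510 / 83.581544 = 7.914002

Answer: Macaulay duration = 7.9140 years
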